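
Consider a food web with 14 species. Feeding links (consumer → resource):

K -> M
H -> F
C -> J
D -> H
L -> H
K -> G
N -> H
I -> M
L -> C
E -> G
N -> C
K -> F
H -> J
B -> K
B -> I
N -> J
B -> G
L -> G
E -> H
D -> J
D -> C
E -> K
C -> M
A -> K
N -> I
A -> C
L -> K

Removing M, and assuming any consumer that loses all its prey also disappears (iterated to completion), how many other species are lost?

1

Remove M.
Round 1: I (all prey gone) → extinct.
No further losses. Total secondary extinctions: 1.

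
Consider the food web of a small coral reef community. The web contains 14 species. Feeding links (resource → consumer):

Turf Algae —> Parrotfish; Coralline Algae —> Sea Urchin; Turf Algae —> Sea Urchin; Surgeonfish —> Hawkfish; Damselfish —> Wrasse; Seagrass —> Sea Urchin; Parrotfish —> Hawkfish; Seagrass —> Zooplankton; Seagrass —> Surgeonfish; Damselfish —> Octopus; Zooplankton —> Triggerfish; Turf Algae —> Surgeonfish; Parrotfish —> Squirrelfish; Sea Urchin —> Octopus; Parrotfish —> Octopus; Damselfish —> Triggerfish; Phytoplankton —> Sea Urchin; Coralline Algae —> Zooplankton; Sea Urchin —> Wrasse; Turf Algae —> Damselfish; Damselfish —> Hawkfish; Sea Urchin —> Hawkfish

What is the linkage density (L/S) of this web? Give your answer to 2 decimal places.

L/S = 1.57

There are L = 22 links among S = 14 species.
L/S = 22/14 = 1.5714 ≈ 1.57.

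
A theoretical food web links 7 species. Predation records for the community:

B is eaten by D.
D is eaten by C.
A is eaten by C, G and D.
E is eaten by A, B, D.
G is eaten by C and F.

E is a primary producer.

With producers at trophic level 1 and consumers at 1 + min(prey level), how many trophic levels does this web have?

4

Producers (level 1): E.
Following each consumer down to its lowest-level prey: E → A → G → F (levels 1 through 4).
All prey of F (G 3) are at level 3 or above, so F is at level 1 + 3 = 4.
Every consumer has at least one prey at level 3 or below, so none exceeds level 4.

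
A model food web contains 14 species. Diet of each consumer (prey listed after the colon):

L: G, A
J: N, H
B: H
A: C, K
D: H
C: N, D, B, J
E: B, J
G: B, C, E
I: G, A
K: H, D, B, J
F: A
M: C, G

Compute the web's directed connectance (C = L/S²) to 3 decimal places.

C = 0.133

The web has S = 14 species and L = 26 feeding links.
C = L / S² = 26 / 196 = 0.1327 ≈ 0.133.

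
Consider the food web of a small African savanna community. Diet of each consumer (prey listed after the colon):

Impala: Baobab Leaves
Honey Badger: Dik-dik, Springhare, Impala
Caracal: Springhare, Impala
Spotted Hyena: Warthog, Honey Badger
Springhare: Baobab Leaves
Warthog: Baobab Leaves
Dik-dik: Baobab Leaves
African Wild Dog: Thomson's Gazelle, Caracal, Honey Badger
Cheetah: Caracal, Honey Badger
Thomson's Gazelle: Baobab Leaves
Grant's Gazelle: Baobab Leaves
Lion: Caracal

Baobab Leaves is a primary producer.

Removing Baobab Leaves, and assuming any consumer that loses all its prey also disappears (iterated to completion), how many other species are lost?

12

Remove Baobab Leaves.
Round 1: Grant's Gazelle (all prey gone), Dik-dik (all prey gone), Springhare (all prey gone), Thomson's Gazelle (all prey gone), Impala (all prey gone), Warthog (all prey gone) → extinct.
Round 2: Caracal (all prey gone), Honey Badger (all prey gone) → extinct.
Round 3: Cheetah (all prey gone), Spotted Hyena (all prey gone), African Wild Dog (all prey gone), Lion (all prey gone) → extinct.
No further losses. Total secondary extinctions: 12.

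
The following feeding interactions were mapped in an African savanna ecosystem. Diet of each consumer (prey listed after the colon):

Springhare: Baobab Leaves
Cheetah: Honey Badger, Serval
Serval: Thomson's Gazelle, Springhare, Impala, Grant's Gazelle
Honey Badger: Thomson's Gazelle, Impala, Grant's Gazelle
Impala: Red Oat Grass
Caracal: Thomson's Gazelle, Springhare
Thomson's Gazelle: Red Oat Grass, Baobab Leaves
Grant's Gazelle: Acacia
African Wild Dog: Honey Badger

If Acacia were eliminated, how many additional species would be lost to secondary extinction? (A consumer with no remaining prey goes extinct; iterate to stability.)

Remove Acacia.
Round 1: Grant's Gazelle (all prey gone) → extinct.
No further losses. Total secondary extinctions: 1.

1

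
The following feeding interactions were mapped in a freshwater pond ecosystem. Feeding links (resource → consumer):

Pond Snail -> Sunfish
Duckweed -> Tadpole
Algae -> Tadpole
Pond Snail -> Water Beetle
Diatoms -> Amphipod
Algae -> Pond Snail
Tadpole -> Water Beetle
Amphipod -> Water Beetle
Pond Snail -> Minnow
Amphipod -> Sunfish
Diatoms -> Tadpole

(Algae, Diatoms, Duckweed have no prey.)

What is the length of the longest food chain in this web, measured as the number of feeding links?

One longest chain: Algae → Pond Snail → Minnow.
It has 3 species and 2 links.

2 links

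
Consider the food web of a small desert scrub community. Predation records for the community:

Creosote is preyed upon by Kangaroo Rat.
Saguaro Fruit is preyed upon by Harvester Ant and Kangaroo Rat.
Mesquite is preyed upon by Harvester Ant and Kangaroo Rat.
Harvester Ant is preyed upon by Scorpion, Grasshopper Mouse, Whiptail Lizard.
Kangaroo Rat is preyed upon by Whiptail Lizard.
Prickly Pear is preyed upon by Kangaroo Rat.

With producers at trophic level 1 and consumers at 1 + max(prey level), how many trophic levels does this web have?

3

Producers (level 1): Prickly Pear, Saguaro Fruit, Creosote, Mesquite.
Saguaro Fruit → Harvester Ant → Scorpion gives Scorpion level 3.
No species has a prey at level 3, so no species reaches level 4.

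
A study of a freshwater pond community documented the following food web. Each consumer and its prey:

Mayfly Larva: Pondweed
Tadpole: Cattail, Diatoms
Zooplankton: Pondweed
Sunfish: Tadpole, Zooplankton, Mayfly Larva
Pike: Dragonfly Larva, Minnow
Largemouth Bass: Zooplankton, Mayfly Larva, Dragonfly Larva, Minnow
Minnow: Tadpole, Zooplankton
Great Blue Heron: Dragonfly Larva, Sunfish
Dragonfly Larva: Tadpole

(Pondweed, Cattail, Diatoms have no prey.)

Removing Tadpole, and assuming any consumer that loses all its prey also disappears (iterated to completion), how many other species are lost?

1

Remove Tadpole.
Round 1: Dragonfly Larva (all prey gone) → extinct.
No further losses. Total secondary extinctions: 1.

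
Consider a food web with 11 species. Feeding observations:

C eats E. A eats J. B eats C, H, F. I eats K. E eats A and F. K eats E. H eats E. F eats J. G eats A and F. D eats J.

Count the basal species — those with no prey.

Basal species (no prey listed): J.
Count: 1.

1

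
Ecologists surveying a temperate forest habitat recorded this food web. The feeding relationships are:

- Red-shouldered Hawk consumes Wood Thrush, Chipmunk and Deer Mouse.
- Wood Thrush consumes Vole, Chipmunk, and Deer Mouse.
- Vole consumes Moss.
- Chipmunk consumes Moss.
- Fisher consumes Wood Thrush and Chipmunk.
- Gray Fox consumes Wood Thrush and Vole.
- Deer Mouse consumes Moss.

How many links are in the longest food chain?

3 links

One longest chain: Moss → Chipmunk → Wood Thrush → Gray Fox.
It has 4 species and 3 links.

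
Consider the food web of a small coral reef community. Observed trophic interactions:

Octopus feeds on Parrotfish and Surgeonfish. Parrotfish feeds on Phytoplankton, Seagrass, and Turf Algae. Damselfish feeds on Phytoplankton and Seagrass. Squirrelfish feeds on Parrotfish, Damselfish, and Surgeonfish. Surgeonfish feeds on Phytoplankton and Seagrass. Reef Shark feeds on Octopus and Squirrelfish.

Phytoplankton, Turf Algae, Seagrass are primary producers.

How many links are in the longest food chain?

3 links

One longest chain: Phytoplankton → Damselfish → Squirrelfish → Reef Shark.
It has 4 species and 3 links.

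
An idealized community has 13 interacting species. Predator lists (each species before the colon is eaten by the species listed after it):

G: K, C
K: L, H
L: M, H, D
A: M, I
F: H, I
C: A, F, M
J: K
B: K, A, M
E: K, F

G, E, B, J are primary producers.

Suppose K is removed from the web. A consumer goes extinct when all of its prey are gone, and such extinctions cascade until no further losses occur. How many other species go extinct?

Remove K.
Round 1: L (all prey gone) → extinct.
Round 2: D (all prey gone) → extinct.
No further losses. Total secondary extinctions: 2.

2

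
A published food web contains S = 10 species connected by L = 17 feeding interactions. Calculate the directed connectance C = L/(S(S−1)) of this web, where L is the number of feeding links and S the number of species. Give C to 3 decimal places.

C = 0.189

The web has S = 10 species and L = 17 feeding links.
C = L / (S(S−1)) = 17 / 90 = 0.1889 ≈ 0.189.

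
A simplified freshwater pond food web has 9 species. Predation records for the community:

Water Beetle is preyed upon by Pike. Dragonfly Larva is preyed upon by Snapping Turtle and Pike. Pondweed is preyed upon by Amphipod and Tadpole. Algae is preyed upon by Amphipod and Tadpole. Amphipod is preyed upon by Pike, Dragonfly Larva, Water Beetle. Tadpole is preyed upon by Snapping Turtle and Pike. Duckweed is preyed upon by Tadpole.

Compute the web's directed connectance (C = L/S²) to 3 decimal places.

The web has S = 9 species and L = 13 feeding links.
C = L / S² = 13 / 81 = 0.1605 ≈ 0.160.

C = 0.160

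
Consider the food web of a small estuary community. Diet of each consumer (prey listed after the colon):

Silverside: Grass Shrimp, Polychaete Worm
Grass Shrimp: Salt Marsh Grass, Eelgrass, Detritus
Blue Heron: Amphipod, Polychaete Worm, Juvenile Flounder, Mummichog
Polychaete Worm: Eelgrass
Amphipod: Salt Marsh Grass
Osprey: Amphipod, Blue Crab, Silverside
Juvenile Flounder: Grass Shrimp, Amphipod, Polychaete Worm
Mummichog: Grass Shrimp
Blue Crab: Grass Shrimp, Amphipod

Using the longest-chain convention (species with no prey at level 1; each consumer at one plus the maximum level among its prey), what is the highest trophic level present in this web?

4

Basal resources (level 1): Salt Marsh Grass, Eelgrass, Detritus.
Salt Marsh Grass → Grass Shrimp → Silverside → Osprey gives Osprey level 4.
No species has a prey at level 4, so no species reaches level 5.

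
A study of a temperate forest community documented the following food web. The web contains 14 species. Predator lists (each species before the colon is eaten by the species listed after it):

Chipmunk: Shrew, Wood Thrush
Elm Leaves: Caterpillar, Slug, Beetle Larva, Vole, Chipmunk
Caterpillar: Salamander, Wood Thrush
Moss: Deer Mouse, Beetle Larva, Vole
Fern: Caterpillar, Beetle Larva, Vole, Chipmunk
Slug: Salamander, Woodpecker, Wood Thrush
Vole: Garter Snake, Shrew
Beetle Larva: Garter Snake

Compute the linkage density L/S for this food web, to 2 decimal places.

There are L = 22 links among S = 14 species.
L/S = 22/14 = 1.5714 ≈ 1.57.

L/S = 1.57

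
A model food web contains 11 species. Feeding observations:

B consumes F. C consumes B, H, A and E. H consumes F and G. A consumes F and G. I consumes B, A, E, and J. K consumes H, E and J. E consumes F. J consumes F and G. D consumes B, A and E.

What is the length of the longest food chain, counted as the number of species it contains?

One longest chain: F → E → I.
It has 3 species and 2 links.

3 species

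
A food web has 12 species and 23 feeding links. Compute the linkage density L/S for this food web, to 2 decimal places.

There are L = 23 links among S = 12 species.
L/S = 23/12 = 1.9167 ≈ 1.92.

L/S = 1.92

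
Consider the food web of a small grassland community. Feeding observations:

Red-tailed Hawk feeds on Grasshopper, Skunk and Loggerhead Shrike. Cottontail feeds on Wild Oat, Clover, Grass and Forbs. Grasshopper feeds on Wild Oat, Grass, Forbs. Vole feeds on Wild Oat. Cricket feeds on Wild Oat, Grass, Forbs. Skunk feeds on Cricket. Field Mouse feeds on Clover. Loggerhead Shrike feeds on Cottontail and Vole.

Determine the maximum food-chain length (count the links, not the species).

One longest chain: Grass → Cottontail → Loggerhead Shrike → Red-tailed Hawk.
It has 4 species and 3 links.

3 links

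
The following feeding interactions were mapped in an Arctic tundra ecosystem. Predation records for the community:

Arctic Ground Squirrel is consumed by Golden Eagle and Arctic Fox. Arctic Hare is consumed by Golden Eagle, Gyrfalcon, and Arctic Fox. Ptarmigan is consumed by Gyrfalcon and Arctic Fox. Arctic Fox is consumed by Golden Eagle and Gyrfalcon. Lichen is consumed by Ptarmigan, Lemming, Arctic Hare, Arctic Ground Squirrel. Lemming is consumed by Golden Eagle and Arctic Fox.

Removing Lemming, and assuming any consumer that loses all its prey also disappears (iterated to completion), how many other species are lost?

Remove Lemming.
Every predator of it retains at least one other prey: Arctic Fox still has Arctic Hare, Ptarmigan, Arctic Ground Squirrel; Golden Eagle still has Arctic Hare, Arctic Ground Squirrel, Arctic Fox.
No consumer loses all prey, so no secondary extinctions occur.

0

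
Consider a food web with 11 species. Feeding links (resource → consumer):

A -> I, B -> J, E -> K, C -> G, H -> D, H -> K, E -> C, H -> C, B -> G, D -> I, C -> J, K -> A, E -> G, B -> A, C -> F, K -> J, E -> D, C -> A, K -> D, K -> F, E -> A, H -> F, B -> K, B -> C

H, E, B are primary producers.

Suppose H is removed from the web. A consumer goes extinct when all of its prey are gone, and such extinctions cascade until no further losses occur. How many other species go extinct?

0

Remove H.
Every predator of it retains at least one other prey: K still has E, B; C still has E, B; D still has E, K; F still has K, C.
No consumer loses all prey, so no secondary extinctions occur.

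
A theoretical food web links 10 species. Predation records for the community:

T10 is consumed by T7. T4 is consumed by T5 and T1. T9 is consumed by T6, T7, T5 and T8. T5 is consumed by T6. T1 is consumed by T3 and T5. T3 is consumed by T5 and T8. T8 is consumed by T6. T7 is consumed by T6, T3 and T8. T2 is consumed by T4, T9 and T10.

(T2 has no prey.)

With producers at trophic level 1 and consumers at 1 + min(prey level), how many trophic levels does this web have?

4

Producers (level 1): T2.
Following each consumer down to its lowest-level prey: T2 → T9 → T7 → T3 (levels 1 through 4).
All prey of T3 (T7 3, T1 3) are at level 3 or above, so T3 is at level 1 + 3 = 4.
Every consumer has at least one prey at level 3 or below, so none exceeds level 4.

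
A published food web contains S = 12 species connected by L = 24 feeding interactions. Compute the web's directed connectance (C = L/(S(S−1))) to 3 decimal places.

The web has S = 12 species and L = 24 feeding links.
C = L / (S(S−1)) = 24 / 132 = 0.1818 ≈ 0.182.

C = 0.182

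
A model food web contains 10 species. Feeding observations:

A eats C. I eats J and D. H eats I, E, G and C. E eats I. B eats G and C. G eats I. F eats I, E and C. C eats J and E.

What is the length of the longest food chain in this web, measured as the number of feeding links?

4 links

One longest chain: D → I → E → C → A.
It has 5 species and 4 links.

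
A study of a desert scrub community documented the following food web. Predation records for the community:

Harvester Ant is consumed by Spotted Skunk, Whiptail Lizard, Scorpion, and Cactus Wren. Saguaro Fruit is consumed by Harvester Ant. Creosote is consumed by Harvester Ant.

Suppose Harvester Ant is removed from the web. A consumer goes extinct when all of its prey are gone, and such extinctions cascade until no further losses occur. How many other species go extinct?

4

Remove Harvester Ant.
Round 1: Whiptail Lizard (all prey gone), Scorpion (all prey gone), Spotted Skunk (all prey gone), Cactus Wren (all prey gone) → extinct.
No further losses. Total secondary extinctions: 4.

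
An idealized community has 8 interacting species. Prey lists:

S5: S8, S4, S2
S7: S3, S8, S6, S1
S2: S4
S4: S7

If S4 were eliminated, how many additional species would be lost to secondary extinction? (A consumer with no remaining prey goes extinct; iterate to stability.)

Remove S4.
Round 1: S2 (all prey gone) → extinct.
No further losses. Total secondary extinctions: 1.

1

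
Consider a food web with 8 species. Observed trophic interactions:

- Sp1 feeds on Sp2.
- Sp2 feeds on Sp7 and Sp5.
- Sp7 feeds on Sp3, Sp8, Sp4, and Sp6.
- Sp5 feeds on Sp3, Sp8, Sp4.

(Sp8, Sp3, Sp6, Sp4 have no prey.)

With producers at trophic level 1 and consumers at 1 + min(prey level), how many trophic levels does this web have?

4

Producers (level 1): Sp8, Sp3, Sp6, Sp4.
Following each consumer down to its lowest-level prey: Sp8 → Sp7 → Sp2 → Sp1 (levels 1 through 4).
All prey of Sp1 (Sp2 3) are at level 3 or above, so Sp1 is at level 1 + 3 = 4.
Every consumer has at least one prey at level 3 or below, so none exceeds level 4.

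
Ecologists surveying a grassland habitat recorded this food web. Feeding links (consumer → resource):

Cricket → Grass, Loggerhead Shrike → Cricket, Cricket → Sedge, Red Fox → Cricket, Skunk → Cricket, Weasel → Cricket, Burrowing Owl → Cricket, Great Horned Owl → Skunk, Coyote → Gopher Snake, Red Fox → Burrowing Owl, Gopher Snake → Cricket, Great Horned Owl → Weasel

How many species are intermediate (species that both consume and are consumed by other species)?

5

Intermediate species (has both prey and predators): Cricket, Skunk, Weasel, Gopher Snake, Burrowing Owl.
Count: 5.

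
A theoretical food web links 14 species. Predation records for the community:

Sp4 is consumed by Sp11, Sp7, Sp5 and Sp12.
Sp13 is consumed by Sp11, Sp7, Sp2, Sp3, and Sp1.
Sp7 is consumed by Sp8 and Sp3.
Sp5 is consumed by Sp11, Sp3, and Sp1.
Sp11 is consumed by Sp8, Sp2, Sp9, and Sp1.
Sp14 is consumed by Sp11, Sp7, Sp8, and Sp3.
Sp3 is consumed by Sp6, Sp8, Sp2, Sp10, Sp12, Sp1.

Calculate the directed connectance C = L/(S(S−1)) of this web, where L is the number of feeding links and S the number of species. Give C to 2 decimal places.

C = 0.15

The web has S = 14 species and L = 28 feeding links.
C = L / (S(S−1)) = 28 / 182 = 0.1538 ≈ 0.15.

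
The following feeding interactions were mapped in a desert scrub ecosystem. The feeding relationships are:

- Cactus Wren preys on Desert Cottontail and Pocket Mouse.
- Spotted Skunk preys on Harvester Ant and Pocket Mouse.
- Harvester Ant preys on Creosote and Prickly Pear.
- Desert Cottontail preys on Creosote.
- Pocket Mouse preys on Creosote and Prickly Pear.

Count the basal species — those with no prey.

Basal species (no prey listed): Prickly Pear, Creosote.
Count: 2.

2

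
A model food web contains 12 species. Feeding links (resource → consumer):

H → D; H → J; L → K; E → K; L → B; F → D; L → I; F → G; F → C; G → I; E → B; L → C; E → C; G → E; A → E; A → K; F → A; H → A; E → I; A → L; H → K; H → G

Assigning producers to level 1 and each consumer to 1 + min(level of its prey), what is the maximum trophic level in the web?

4

Producers (level 1): F, H.
Following each consumer down to its lowest-level prey: F → A → E → B (levels 1 through 4).
All prey of B (E 3, L 3) are at level 3 or above, so B is at level 1 + 3 = 4.
Every consumer has at least one prey at level 3 or below, so none exceeds level 4.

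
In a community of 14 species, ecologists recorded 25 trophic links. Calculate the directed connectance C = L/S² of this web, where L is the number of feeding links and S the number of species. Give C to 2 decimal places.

The web has S = 14 species and L = 25 feeding links.
C = L / S² = 25 / 196 = 0.1276 ≈ 0.13.

C = 0.13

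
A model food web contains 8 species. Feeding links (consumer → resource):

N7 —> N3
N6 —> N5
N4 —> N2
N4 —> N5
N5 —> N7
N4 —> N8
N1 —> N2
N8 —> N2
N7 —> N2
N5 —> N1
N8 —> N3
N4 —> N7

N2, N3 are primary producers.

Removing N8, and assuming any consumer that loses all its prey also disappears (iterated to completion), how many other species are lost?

0

Remove N8.
Every predator of it retains at least one other prey: N4 still has N2, N7, N5.
No consumer loses all prey, so no secondary extinctions occur.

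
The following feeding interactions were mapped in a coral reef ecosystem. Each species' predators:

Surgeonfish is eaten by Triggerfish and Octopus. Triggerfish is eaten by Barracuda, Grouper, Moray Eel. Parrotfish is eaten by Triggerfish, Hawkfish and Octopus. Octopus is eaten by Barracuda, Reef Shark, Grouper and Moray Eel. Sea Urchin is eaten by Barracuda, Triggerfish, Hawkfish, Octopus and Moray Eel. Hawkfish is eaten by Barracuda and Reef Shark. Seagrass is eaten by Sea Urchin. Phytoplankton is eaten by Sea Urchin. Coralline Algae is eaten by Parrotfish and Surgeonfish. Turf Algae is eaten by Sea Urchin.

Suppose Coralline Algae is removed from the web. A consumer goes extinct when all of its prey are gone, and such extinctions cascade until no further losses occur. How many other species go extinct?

2

Remove Coralline Algae.
Round 1: Parrotfish (all prey gone), Surgeonfish (all prey gone) → extinct.
No further losses. Total secondary extinctions: 2.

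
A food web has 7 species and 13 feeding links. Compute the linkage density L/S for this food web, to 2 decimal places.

L/S = 1.86

There are L = 13 links among S = 7 species.
L/S = 13/7 = 1.8571 ≈ 1.86.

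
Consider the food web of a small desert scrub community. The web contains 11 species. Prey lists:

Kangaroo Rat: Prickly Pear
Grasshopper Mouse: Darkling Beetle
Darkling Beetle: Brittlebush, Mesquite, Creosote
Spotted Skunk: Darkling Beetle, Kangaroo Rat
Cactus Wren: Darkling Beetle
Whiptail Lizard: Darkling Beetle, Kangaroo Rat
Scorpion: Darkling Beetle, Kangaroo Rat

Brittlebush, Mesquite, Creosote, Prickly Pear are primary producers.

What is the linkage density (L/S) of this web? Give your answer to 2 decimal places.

There are L = 12 links among S = 11 species.
L/S = 12/11 = 1.0909 ≈ 1.09.

L/S = 1.09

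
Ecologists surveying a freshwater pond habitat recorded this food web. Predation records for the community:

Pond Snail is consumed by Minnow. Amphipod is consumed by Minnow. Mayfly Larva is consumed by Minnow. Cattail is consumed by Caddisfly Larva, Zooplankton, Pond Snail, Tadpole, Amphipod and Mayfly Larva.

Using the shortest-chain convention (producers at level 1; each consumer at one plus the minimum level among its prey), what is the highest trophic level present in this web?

3

Producers (level 1): Cattail.
Following each consumer down to its lowest-level prey: Cattail → Mayfly Larva → Minnow (levels 1 through 3).
All prey of Minnow (Mayfly Larva 2, Pond Snail 2, Amphipod 2) are at level 2 or above, so Minnow is at level 1 + 2 = 3.
Every consumer has at least one prey at level 2 or below, so none exceeds level 3.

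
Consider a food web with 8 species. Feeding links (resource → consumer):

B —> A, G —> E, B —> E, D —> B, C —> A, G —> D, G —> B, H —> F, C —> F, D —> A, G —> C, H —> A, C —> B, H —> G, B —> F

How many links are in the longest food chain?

4 links

One longest chain: H → G → D → B → F.
It has 5 species and 4 links.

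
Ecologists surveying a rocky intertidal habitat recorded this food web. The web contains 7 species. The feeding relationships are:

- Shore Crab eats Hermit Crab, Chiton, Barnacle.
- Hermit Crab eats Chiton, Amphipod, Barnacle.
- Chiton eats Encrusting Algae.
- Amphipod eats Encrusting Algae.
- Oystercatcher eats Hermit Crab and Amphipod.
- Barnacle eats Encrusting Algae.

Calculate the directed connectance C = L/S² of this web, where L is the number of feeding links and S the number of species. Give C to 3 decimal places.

The web has S = 7 species and L = 11 feeding links.
C = L / S² = 11 / 49 = 0.2245 ≈ 0.224.

C = 0.224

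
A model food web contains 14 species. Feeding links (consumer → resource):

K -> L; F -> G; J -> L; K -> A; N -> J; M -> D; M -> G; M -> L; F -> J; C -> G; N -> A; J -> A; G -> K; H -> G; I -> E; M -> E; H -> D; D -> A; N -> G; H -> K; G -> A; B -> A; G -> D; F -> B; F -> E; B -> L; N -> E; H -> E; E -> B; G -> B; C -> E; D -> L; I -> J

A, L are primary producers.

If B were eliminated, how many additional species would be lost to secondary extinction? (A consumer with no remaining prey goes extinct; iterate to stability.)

Remove B.
Round 1: E (all prey gone) → extinct.
No further losses. Total secondary extinctions: 1.

1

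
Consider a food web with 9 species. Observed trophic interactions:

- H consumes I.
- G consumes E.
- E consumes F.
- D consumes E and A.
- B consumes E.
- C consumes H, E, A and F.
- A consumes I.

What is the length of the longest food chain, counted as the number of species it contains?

One longest chain: I → A → C.
It has 3 species and 2 links.

3 species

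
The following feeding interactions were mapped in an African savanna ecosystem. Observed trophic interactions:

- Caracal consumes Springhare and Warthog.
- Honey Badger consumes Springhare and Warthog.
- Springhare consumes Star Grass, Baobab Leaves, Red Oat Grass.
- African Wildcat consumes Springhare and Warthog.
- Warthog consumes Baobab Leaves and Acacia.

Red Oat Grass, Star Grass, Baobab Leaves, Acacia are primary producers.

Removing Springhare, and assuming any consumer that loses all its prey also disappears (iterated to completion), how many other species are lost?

Remove Springhare.
Every predator of it retains at least one other prey: Honey Badger still has Warthog; Caracal still has Warthog; African Wildcat still has Warthog.
No consumer loses all prey, so no secondary extinctions occur.

0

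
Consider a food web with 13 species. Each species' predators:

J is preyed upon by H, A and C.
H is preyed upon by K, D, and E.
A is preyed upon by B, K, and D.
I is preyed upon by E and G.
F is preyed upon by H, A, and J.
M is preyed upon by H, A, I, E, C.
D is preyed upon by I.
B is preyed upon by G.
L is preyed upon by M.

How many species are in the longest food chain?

One longest chain: F → J → H → D → I → E.
It has 6 species and 5 links.

6 species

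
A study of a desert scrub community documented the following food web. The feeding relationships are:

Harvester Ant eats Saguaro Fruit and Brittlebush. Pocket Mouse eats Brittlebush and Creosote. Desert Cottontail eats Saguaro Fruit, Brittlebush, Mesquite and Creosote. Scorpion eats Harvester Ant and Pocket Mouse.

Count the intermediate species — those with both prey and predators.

Intermediate species (has both prey and predators): Pocket Mouse, Harvester Ant.
Count: 2.

2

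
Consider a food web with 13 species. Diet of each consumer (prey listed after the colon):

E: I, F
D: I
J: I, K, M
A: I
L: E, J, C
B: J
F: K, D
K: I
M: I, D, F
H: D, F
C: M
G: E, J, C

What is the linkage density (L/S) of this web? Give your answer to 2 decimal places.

There are L = 23 links among S = 13 species.
L/S = 23/13 = 1.7692 ≈ 1.77.

L/S = 1.77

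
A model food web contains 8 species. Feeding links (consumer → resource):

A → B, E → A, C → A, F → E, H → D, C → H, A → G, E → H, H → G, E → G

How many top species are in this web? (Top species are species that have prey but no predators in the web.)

2

Top species (has prey, but nothing eats it): C, F.
Count: 2.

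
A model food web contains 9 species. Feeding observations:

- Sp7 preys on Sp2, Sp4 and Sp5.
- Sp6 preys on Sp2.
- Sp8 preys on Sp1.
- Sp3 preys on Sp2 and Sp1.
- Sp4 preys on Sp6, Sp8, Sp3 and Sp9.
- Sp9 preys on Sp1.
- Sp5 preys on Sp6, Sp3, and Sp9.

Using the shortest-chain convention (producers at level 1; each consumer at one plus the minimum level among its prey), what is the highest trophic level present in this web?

3

Producers (level 1): Sp1, Sp2.
Following each consumer down to its lowest-level prey: Sp1 → Sp3 → Sp4 (levels 1 through 3).
All prey of Sp4 (Sp3 2, Sp6 2, Sp8 2, Sp9 2) are at level 2 or above, so Sp4 is at level 1 + 2 = 3.
Every consumer has at least one prey at level 2 or below, so none exceeds level 3.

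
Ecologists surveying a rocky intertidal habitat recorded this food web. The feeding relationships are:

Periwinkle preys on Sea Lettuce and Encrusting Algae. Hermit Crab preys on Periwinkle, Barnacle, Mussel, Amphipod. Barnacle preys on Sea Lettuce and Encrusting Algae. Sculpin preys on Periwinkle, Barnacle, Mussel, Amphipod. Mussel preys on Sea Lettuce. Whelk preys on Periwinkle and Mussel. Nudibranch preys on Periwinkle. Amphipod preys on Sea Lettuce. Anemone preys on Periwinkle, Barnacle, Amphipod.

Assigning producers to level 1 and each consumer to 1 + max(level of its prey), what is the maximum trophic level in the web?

3

Producers (level 1): Sea Lettuce, Encrusting Algae.
Sea Lettuce → Barnacle → Anemone gives Anemone level 3.
No species has a prey at level 3, so no species reaches level 4.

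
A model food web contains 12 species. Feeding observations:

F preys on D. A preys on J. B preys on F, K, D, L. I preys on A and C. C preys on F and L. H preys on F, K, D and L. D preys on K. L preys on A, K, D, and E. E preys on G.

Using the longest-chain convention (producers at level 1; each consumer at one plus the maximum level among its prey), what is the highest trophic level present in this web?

Producers (level 1): J, G, K.
G → E → L → C → I gives I level 5.
No species has a prey at level 5, so no species reaches level 6.

5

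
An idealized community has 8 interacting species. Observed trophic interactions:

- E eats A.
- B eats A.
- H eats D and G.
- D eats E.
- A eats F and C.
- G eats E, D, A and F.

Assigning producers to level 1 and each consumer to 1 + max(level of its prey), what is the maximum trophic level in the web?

Producers (level 1): C, F.
C → A → E → D → G → H gives H level 6.
No species has a prey at level 6, so no species reaches level 7.

6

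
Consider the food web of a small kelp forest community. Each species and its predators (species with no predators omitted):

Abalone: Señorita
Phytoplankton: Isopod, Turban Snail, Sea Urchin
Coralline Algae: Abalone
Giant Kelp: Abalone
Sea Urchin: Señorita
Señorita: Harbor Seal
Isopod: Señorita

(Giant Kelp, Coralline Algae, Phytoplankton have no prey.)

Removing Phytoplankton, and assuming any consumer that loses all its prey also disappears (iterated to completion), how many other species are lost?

Remove Phytoplankton.
Round 1: Isopod (all prey gone), Turban Snail (all prey gone), Sea Urchin (all prey gone) → extinct.
No further losses. Total secondary extinctions: 3.

3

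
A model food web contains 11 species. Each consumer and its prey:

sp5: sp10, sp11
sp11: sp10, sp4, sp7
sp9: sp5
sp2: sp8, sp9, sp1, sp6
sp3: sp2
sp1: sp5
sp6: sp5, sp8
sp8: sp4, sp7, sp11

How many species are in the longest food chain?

One longest chain: sp10 → sp11 → sp5 → sp6 → sp2 → sp3.
It has 6 species and 5 links.

6 species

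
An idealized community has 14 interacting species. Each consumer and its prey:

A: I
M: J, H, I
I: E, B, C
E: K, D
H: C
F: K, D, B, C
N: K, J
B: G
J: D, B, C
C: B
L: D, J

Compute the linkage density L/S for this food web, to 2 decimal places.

There are L = 23 links among S = 14 species.
L/S = 23/14 = 1.6429 ≈ 1.64.

L/S = 1.64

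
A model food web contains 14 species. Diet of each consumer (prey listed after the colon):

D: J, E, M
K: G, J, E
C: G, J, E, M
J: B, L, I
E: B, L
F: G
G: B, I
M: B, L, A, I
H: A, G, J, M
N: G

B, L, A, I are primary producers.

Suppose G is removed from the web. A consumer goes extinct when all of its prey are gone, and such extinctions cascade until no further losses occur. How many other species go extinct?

Remove G.
Round 1: N (all prey gone), F (all prey gone) → extinct.
No further losses. Total secondary extinctions: 2.

2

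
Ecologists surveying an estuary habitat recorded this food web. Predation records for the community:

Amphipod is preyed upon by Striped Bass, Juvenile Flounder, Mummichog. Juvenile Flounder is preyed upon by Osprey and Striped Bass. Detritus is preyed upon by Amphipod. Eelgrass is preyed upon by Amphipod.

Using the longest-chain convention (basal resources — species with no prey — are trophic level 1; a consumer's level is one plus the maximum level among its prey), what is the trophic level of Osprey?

Detritus has no prey (basal) → level 1.
Amphipod eats Detritus (level 1); other prey at levels: Eelgrass 1 → level 2.
Juvenile Flounder eats Amphipod → level 3.
Osprey eats Juvenile Flounder → level 4.

Trophic level 4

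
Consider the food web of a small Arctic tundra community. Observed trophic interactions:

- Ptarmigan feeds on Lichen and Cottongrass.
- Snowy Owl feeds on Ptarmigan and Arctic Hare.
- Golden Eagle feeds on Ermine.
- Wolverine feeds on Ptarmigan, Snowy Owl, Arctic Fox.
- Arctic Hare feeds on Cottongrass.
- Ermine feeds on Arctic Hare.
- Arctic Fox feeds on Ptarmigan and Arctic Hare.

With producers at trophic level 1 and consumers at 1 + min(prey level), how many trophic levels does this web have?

Producers (level 1): Cottongrass, Lichen.
Following each consumer down to its lowest-level prey: Cottongrass → Arctic Hare → Ermine → Golden Eagle (levels 1 through 4).
All prey of Golden Eagle (Ermine 3) are at level 3 or above, so Golden Eagle is at level 1 + 3 = 4.
Every consumer has at least one prey at level 3 or below, so none exceeds level 4.

4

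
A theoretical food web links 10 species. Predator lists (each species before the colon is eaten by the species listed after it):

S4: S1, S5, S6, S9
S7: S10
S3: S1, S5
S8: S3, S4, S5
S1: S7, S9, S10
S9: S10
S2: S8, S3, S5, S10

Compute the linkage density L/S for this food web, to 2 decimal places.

L/S = 1.80

There are L = 18 links among S = 10 species.
L/S = 18/10 = 1.8000 ≈ 1.80.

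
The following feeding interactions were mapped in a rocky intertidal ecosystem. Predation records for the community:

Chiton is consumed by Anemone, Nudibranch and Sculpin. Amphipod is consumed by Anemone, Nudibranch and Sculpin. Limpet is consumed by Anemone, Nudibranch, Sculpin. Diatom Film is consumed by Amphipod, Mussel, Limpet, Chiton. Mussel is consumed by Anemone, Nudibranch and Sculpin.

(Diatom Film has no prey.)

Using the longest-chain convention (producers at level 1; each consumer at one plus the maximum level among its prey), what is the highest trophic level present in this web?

Producers (level 1): Diatom Film.
Diatom Film → Mussel → Sculpin gives Sculpin level 3.
No species has a prey at level 3, so no species reaches level 4.

3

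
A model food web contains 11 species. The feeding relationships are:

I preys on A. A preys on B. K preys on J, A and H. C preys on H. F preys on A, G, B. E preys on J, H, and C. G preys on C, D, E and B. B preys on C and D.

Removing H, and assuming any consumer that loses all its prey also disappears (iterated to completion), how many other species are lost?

Remove H.
Round 1: C (all prey gone) → extinct.
No further losses. Total secondary extinctions: 1.

1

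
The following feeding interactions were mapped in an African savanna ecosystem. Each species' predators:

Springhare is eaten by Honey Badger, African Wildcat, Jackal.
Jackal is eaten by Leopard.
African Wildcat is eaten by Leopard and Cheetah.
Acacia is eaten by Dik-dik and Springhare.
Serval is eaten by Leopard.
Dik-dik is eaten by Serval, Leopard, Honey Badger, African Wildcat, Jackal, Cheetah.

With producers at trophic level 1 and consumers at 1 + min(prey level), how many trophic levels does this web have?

3

Producers (level 1): Acacia.
Following each consumer down to its lowest-level prey: Acacia → Dik-dik → Cheetah (levels 1 through 3).
All prey of Cheetah (Dik-dik 2, African Wildcat 3) are at level 2 or above, so Cheetah is at level 1 + 2 = 3.
Every consumer has at least one prey at level 2 or below, so none exceeds level 3.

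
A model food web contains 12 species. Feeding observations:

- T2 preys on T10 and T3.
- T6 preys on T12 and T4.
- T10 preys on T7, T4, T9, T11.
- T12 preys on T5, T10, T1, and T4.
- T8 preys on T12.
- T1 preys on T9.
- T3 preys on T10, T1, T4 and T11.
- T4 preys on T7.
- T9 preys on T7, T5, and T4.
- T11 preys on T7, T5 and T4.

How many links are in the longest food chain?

One longest chain: T7 → T4 → T9 → T1 → T12 → T8.
It has 6 species and 5 links.

5 links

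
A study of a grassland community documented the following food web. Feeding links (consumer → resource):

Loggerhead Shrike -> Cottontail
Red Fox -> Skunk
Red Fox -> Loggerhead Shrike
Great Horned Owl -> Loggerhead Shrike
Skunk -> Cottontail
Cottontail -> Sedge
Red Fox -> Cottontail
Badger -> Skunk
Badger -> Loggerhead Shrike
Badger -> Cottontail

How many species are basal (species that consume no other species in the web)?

Basal species (no prey listed): Sedge.
Count: 1.

1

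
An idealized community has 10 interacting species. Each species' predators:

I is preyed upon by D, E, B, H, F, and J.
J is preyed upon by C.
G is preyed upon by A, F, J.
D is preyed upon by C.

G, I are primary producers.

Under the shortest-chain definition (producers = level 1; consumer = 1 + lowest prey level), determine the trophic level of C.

Trophic level 3

G is a producer → level 1.
J eats G → level 2.
C eats J → level 3.
No prey of C is below level 2, so 3 is the minimum.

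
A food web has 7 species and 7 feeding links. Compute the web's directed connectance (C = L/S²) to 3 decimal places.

The web has S = 7 species and L = 7 feeding links.
C = L / S² = 7 / 49 = 0.1429 ≈ 0.143.

C = 0.143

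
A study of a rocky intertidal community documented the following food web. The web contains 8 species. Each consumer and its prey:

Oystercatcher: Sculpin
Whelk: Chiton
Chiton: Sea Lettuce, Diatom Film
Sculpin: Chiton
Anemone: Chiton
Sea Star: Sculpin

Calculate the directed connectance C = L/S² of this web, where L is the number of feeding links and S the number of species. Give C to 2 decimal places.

The web has S = 8 species and L = 7 feeding links.
C = L / S² = 7 / 64 = 0.1094 ≈ 0.11.

C = 0.11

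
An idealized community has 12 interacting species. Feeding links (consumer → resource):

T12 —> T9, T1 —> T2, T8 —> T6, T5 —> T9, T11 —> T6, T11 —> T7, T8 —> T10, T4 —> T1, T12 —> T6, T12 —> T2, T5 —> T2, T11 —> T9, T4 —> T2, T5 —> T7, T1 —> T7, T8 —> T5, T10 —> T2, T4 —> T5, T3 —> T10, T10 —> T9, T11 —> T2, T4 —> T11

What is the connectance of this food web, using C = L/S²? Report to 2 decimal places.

The web has S = 12 species and L = 22 feeding links.
C = L / S² = 22 / 144 = 0.1528 ≈ 0.15.

C = 0.15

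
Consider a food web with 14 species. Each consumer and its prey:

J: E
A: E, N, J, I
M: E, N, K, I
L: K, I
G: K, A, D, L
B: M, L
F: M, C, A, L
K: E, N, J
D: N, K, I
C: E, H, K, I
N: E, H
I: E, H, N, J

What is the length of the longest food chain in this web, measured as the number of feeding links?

4 links

One longest chain: E → N → K → L → B.
It has 5 species and 4 links.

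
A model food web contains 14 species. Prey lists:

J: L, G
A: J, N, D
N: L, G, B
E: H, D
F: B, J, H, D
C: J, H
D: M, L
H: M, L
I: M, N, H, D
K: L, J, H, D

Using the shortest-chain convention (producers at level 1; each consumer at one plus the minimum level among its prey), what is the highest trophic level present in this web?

Producers (level 1): M, L, G, B.
Following each consumer down to its lowest-level prey: M → H → E (levels 1 through 3).
All prey of E (H 2, D 2) are at level 2 or above, so E is at level 1 + 2 = 3.
Every consumer has at least one prey at level 2 or below, so none exceeds level 3.

3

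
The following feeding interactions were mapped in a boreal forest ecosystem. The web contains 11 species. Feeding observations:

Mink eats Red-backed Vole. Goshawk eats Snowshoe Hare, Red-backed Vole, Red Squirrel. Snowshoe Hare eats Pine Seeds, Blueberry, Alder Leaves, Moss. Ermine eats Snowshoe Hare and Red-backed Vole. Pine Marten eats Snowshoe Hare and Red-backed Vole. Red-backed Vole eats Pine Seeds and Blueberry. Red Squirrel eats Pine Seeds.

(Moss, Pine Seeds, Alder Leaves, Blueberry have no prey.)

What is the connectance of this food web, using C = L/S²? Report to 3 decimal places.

The web has S = 11 species and L = 15 feeding links.
C = L / S² = 15 / 121 = 0.1240 ≈ 0.124.

C = 0.124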